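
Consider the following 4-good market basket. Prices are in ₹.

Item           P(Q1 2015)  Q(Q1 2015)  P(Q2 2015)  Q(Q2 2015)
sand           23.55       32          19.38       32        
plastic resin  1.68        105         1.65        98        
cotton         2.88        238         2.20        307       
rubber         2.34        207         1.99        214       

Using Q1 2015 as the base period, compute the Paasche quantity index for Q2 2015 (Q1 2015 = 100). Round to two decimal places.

108.92

Paasche quantity index uses current-period prices as weights.
ΣP(Q2 2015)·Q(Q2 2015) = 19.38×32 + 1.65×98 + 2.20×307 + 1.99×214 = 620.16 + 161.7 + 675.4 + 425.86 = 1883.12
ΣP(Q2 2015)·Q(Q1 2015) = 19.38×32 + 1.65×105 + 2.20×238 + 1.99×207 = 620.16 + 173.25 + 523.6 + 411.93 = 1728.94
Index = 1883.12 / 1728.94 × 100 = 108.9176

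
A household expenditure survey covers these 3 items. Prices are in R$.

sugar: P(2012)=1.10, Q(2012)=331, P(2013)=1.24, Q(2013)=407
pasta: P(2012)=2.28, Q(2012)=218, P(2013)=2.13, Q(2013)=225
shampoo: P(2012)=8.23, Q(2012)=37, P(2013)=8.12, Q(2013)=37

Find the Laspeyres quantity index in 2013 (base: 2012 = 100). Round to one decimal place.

108.5

Laspeyres quantity index uses base-period prices as weights.
ΣP(2012)·Q(2013) = 1.10×407 + 2.28×225 + 8.23×37 = 447.7 + 513 + 304.51 = 1265.21
ΣP(2012)·Q(2012) = 1.10×331 + 2.28×218 + 8.23×37 = 364.1 + 497.04 + 304.51 = 1165.65
Index = 1265.21 / 1165.65 × 100 = 108.5412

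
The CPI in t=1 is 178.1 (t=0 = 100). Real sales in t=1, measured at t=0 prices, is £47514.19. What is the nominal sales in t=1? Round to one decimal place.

84622.8

Nominal = Real × (Index/100) = 47514.19 × (178.1/100)
        = 47514.19 × 1.781 = 84622.7724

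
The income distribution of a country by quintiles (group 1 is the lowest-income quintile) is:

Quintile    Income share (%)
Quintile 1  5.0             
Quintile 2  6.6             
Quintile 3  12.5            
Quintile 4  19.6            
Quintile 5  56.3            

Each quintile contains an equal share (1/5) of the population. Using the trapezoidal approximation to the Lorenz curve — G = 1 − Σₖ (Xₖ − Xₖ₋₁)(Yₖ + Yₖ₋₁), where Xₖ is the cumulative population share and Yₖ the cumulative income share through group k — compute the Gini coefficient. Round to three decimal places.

0.462

Cumulative income shares Yₖ: 0.0500, 0.1160, 0.2410, 0.4370, 1.0000
Σ (Xₖ−Xₖ₋₁)(Yₖ+Yₖ₋₁) = (1/5)(0.0500+0.0000) + (1/5)(0.1160+0.0500) + (1/5)(0.2410+0.1160) + (1/5)(0.4370+0.2410) + (1/5)(1.0000+0.4370)
  = 0.0100 + 0.0332 + 0.0714 + 0.1356 + 0.2874 = 0.5376
G = 1 − 0.5376 = 0.4624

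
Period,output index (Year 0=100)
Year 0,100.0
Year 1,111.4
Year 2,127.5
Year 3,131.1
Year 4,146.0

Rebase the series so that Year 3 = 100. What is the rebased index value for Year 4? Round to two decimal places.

Rebased(Year 4) = 146.0 / 131.1 × 100 = 111.3654

111.37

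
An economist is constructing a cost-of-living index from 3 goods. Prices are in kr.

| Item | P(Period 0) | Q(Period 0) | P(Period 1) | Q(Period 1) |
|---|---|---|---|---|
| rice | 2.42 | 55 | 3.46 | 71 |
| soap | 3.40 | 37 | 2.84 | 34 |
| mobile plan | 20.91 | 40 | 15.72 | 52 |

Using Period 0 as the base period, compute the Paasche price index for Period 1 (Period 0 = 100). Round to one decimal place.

Paasche price index uses current-period quantities as weights.
ΣP(Period 1)·Q(Period 1) = 3.46×71 + 2.84×34 + 15.72×52 = 245.66 + 96.56 + 817.44 = 1159.66
ΣP(Period 0)·Q(Period 1) = 2.42×71 + 3.40×34 + 20.91×52 = 171.82 + 115.6 + 1087.32 = 1374.74
Index = 1159.66 / 1374.74 × 100 = 84.3549

84.4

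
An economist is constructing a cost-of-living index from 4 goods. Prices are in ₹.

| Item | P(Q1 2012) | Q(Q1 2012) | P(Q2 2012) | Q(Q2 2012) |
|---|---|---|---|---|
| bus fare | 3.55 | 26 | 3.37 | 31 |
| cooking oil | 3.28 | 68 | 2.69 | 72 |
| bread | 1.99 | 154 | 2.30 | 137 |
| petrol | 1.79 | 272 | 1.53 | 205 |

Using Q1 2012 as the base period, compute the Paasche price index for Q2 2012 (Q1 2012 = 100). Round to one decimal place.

94.0

Paasche price index uses current-period quantities as weights.
ΣP(Q2 2012)·Q(Q2 2012) = 3.37×31 + 2.69×72 + 2.30×137 + 1.53×205 = 104.47 + 193.68 + 315.1 + 313.65 = 926.9
ΣP(Q1 2012)·Q(Q2 2012) = 3.55×31 + 3.28×72 + 1.99×137 + 1.79×205 = 110.05 + 236.16 + 272.63 + 366.95 = 985.79
Index = 926.9 / 985.79 × 100 = 94.0261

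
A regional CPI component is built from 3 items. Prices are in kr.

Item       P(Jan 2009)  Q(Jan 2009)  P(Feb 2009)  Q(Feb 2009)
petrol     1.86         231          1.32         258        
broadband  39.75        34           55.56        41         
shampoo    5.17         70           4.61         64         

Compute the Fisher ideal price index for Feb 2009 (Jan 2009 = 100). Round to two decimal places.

118.40

Laspeyres component (base-period weights):
ΣP(Feb 2009)Q(Jan 2009) = 1.32×231 + 55.56×34 + 4.61×70 = 304.92 + 1889.04 + 322.7 = 2516.66
ΣP(Jan 2009)Q(Jan 2009) = 1.86×231 + 39.75×34 + 5.17×70 = 429.66 + 1351.5 + 361.9 = 2143.06
L = 2516.66 / 2143.06 × 100 = 117.4330
Paasche component (current-period weights):
ΣP(Feb 2009)Q(Feb 2009) = 1.32×258 + 55.56×41 + 4.61×64 = 340.56 + 2277.96 + 295.04 = 2913.56
ΣP(Jan 2009)Q(Feb 2009) = 1.86×258 + 39.75×41 + 5.17×64 = 479.88 + 1629.75 + 330.88 = 2440.51
P = 2913.56 / 2440.51 × 100 = 119.3832
Fisher = √(L × P) = √(117.4330 × 119.3832) = 118.4041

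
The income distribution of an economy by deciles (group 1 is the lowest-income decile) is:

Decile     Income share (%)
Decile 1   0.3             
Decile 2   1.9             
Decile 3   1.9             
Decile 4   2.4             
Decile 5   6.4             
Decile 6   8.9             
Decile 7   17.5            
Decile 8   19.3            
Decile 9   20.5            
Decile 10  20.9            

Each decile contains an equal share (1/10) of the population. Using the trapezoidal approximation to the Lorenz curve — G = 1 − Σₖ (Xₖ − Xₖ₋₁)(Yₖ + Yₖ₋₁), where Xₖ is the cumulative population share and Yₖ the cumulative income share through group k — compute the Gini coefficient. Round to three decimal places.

0.450

Cumulative income shares Yₖ: 0.0030, 0.0220, 0.0410, 0.0650, 0.1290, 0.2180, 0.3930, 0.5860, 0.7910, 1.0000
Σ (Xₖ−Xₖ₋₁)(Yₖ+Yₖ₋₁) = (1/10)(0.0030+0.0000) + (1/10)(0.0220+0.0030) + (1/10)(0.0410+0.0220) + (1/10)(0.0650+0.0410) + (1/10)(0.1290+0.0650) + (1/10)(0.2180+0.1290) + (1/10)(0.3930+0.2180) + (1/10)(0.5860+0.3930) + (1/10)(0.7910+0.5860) + (1/10)(1.0000+0.7910)
  = 0.0003 + 0.0025 + 0.0063 + 0.0106 + 0.0194 + 0.0347 + 0.0611 + 0.0979 + 0.1377 + 0.1791 = 0.5496
G = 1 − 0.5496 = 0.4504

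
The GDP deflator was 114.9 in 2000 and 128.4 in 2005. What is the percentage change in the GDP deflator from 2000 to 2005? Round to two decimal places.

Change = (128.4 − 114.9) / 114.9 × 100
       = 13.5 / 114.9 × 100 = 11.7493%

11.75%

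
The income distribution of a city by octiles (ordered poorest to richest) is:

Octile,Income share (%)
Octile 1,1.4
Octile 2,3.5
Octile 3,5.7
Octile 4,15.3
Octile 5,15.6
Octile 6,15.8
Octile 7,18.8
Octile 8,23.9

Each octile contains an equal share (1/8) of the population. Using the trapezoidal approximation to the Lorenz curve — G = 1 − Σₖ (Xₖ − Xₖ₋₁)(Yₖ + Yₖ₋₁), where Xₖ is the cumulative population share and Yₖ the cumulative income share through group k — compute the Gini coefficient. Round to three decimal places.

Cumulative income shares Yₖ: 0.0140, 0.0490, 0.1060, 0.2590, 0.4150, 0.5730, 0.7610, 1.0000
Σ (Xₖ−Xₖ₋₁)(Yₖ+Yₖ₋₁) = (1/8)(0.0140+0.0000) + (1/8)(0.0490+0.0140) + (1/8)(0.1060+0.0490) + (1/8)(0.2590+0.1060) + (1/8)(0.4150+0.2590) + (1/8)(0.5730+0.4150) + (1/8)(0.7610+0.5730) + (1/8)(1.0000+0.7610)
  = 0.0017 + 0.0079 + 0.0194 + 0.0456 + 0.0843 + 0.1235 + 0.1668 + 0.2201 = 0.6693
G = 1 − 0.6693 = 0.3307

0.331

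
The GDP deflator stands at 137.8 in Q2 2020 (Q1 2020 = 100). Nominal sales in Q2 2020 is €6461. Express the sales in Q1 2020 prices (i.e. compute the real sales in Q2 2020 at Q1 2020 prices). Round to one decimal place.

4688.7

Real = Nominal ÷ (Index/100) = 6461 ÷ (137.8/100)
     = 6461 ÷ 1.378 = 4688.6792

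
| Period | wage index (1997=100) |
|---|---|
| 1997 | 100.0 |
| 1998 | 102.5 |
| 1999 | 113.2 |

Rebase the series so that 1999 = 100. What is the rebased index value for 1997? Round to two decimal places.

88.34

Rebased(1997) = 100.0 / 113.2 × 100 = 88.3392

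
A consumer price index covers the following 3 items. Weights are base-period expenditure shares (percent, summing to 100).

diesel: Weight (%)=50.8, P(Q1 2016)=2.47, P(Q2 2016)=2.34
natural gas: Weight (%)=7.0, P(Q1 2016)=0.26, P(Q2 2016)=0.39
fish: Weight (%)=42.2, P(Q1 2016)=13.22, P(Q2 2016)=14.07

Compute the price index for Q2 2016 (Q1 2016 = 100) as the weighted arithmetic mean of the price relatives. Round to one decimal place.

103.5

diesel: 50.8 × (2.34/2.47) = 50.8 × 0.947368 = 48.1263
natural gas: 7.0 × (0.39/0.26) = 7.0 × 1.500000 = 10.5000
fish: 42.2 × (14.07/13.22) = 42.2 × 1.064297 = 44.9133
Index = Σ wᵢ·(p₁ᵢ/p₀ᵢ) = 48.1263 + 10.5000 + 44.9133 = 103.5396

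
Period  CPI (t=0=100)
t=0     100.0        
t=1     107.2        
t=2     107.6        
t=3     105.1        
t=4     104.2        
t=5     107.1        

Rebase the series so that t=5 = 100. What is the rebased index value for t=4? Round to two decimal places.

Rebased(t=4) = 104.2 / 107.1 × 100 = 97.2923

97.29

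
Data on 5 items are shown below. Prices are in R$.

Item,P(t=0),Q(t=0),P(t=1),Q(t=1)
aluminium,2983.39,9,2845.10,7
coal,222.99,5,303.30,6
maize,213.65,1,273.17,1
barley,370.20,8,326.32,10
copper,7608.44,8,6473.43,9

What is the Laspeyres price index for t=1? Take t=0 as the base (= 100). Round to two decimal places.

Laspeyres price index uses base-period quantities as weights.
ΣP(t=1)·Q(t=0) = 2845.10×9 + 303.30×5 + 273.17×1 + 326.32×8 + 6473.43×8 = 25605.9 + 1516.5 + 273.17 + 2610.56 + 51787.44 = 81793.57
ΣP(t=0)·Q(t=0) = 2983.39×9 + 222.99×5 + 213.65×1 + 370.20×8 + 7608.44×8 = 26850.51 + 1114.95 + 213.65 + 2961.6 + 60867.52 = 92008.23
Index = 81793.57 / 92008.23 × 100 = 88.8981

88.90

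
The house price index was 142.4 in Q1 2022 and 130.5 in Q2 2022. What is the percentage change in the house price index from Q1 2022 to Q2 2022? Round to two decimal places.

-8.36%

Change = (130.5 − 142.4) / 142.4 × 100
       = -11.9 / 142.4 × 100 = -8.3567%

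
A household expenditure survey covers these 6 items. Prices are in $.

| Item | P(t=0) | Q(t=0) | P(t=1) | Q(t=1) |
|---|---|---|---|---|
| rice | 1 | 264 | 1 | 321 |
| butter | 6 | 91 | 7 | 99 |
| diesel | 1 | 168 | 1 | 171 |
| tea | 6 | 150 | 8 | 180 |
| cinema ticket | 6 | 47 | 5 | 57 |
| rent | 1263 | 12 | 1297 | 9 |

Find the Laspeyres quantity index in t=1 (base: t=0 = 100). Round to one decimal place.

80.1

Laspeyres quantity index uses base-period prices as weights.
ΣP(t=0)·Q(t=1) = 1×321 + 6×99 + 1×171 + 6×180 + 6×57 + 1263×9 = 321 + 594 + 171 + 1080 + 342 + 11367 = 13875
ΣP(t=0)·Q(t=0) = 1×264 + 6×91 + 1×168 + 6×150 + 6×47 + 1263×12 = 264 + 546 + 168 + 900 + 282 + 15156 = 17316
Index = 13875 / 17316 × 100 = 80.1282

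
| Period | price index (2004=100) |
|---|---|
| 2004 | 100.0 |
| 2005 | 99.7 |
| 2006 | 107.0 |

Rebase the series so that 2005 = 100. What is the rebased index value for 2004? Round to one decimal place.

Rebased(2004) = 100.0 / 99.7 × 100 = 100.3009

100.3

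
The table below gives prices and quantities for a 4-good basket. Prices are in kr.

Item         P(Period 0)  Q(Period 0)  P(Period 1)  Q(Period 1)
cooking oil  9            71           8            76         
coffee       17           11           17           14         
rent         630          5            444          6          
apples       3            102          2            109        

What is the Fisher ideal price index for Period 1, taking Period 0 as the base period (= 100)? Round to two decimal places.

74.19

Laspeyres component (base-period weights):
ΣP(Period 1)Q(Period 0) = 8×71 + 17×11 + 444×5 + 2×102 = 568 + 187 + 2220 + 204 = 3179
ΣP(Period 0)Q(Period 0) = 9×71 + 17×11 + 630×5 + 3×102 = 639 + 187 + 3150 + 306 = 4282
L = 3179 / 4282 × 100 = 74.2410
Paasche component (current-period weights):
ΣP(Period 1)Q(Period 1) = 8×76 + 17×14 + 444×6 + 2×109 = 608 + 238 + 2664 + 218 = 3728
ΣP(Period 0)Q(Period 1) = 9×76 + 17×14 + 630×6 + 3×109 = 684 + 238 + 3780 + 327 = 5029
P = 3728 / 5029 × 100 = 74.1300
Fisher = √(L × P) = √(74.2410 × 74.1300) = 74.1855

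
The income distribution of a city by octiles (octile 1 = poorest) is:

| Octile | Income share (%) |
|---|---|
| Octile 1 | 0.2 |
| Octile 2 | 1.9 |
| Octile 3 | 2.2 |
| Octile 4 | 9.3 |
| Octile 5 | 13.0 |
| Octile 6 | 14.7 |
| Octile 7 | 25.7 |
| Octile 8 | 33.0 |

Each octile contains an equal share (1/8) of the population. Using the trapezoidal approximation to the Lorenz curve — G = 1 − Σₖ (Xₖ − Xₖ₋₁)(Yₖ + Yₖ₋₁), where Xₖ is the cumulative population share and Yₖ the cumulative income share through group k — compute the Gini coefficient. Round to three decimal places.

0.487

Cumulative income shares Yₖ: 0.0020, 0.0210, 0.0430, 0.1360, 0.2660, 0.4130, 0.6700, 1.0000
Σ (Xₖ−Xₖ₋₁)(Yₖ+Yₖ₋₁) = (1/8)(0.0020+0.0000) + (1/8)(0.0210+0.0020) + (1/8)(0.0430+0.0210) + (1/8)(0.1360+0.0430) + (1/8)(0.2660+0.1360) + (1/8)(0.4130+0.2660) + (1/8)(0.6700+0.4130) + (1/8)(1.0000+0.6700)
  = 0.0003 + 0.0029 + 0.0080 + 0.0224 + 0.0503 + 0.0849 + 0.1354 + 0.2087 = 0.5128
G = 1 − 0.5128 = 0.4872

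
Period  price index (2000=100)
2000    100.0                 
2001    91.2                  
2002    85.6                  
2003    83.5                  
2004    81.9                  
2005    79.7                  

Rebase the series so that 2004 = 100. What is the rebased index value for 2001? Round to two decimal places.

111.36

Rebased(2001) = 91.2 / 81.9 × 100 = 111.3553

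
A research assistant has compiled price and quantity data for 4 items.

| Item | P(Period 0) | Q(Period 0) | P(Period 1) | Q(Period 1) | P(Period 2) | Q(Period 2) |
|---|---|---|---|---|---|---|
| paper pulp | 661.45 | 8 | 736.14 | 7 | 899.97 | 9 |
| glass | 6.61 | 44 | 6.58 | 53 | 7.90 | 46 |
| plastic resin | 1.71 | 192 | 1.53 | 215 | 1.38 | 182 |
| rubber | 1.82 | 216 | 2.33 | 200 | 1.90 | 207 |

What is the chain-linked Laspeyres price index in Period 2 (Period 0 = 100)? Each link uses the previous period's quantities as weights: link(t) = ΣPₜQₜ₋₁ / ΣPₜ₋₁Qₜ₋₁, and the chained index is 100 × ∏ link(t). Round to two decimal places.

Link Period 0→Period 1:
ΣP(Period 1)Q(Period 0) = 736.14×8 + 6.58×44 + 1.53×192 + 2.33×216 = 5889.12 + 289.52 + 293.76 + 503.28 = 6975.68
ΣP(Period 0)Q(Period 0) = 661.45×8 + 6.61×44 + 1.71×192 + 1.82×216 = 5291.6 + 290.84 + 328.32 + 393.12 = 6303.88
link = 6975.68/6303.88 = 1.106569
Link Period 1→Period 2:
ΣP(Period 2)Q(Period 1) = 899.97×7 + 7.90×53 + 1.38×215 + 1.90×200 = 6299.79 + 418.7 + 296.7 + 380 = 7395.19
ΣP(Period 1)Q(Period 1) = 736.14×7 + 6.58×53 + 1.53×215 + 2.33×200 = 5152.98 + 348.74 + 328.95 + 466 = 6296.67
link = 7395.19/6296.67 = 1.174460
Chained index = 100 × 1.106569 × 1.174460 = 129.9622

129.96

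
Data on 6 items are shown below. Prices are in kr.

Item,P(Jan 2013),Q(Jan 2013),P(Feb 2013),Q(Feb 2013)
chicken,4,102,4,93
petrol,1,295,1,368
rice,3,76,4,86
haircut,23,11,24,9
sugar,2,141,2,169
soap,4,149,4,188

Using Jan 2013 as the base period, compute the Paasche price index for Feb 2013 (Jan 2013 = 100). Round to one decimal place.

104.1

Paasche price index uses current-period quantities as weights.
ΣP(Feb 2013)·Q(Feb 2013) = 4×93 + 1×368 + 4×86 + 24×9 + 2×169 + 4×188 = 372 + 368 + 344 + 216 + 338 + 752 = 2390
ΣP(Jan 2013)·Q(Feb 2013) = 4×93 + 1×368 + 3×86 + 23×9 + 2×169 + 4×188 = 372 + 368 + 258 + 207 + 338 + 752 = 2295
Index = 2390 / 2295 × 100 = 104.1394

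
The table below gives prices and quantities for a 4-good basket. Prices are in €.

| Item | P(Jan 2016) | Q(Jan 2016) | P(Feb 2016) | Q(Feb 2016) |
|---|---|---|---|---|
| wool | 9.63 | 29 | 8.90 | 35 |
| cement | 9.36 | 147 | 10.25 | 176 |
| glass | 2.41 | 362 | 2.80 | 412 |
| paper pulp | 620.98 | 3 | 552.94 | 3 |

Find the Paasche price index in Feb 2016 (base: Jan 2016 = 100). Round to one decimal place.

Paasche price index uses current-period quantities as weights.
ΣP(Feb 2016)·Q(Feb 2016) = 8.90×35 + 10.25×176 + 2.80×412 + 552.94×3 = 311.5 + 1804 + 1153.6 + 1658.82 = 4927.92
ΣP(Jan 2016)·Q(Feb 2016) = 9.63×35 + 9.36×176 + 2.41×412 + 620.98×3 = 337.05 + 1647.36 + 992.92 + 1862.94 = 4840.27
Index = 4927.92 / 4840.27 × 100 = 101.8108

101.8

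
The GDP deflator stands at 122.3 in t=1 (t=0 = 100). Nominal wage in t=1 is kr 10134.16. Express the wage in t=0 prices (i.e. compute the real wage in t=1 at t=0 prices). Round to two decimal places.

Real = Nominal ÷ (Index/100) = 10134.16 ÷ (122.3/100)
     = 10134.16 ÷ 1.223 = 8286.3123

8286.31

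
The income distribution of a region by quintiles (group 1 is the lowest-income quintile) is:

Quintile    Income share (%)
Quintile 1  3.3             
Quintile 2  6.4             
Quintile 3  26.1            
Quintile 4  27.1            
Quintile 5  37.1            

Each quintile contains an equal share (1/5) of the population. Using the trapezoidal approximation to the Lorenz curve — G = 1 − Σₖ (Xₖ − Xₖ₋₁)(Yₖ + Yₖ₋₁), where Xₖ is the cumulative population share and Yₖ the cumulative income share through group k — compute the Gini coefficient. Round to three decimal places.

Cumulative income shares Yₖ: 0.0330, 0.0970, 0.3580, 0.6290, 1.0000
Σ (Xₖ−Xₖ₋₁)(Yₖ+Yₖ₋₁) = (1/5)(0.0330+0.0000) + (1/5)(0.0970+0.0330) + (1/5)(0.3580+0.0970) + (1/5)(0.6290+0.3580) + (1/5)(1.0000+0.6290)
  = 0.0066 + 0.0260 + 0.0910 + 0.1974 + 0.3258 = 0.6468
G = 1 − 0.6468 = 0.3532

0.353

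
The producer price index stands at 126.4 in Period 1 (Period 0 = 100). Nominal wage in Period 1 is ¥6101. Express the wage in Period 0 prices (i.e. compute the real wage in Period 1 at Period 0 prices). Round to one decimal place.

4826.7

Real = Nominal ÷ (Index/100) = 6101 ÷ (126.4/100)
     = 6101 ÷ 1.264 = 4826.7405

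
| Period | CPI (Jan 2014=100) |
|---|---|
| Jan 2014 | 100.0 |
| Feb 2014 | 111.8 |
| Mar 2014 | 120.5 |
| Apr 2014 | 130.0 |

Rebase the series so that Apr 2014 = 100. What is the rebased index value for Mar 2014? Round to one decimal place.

92.7

Rebased(Mar 2014) = 120.5 / 130.0 × 100 = 92.6923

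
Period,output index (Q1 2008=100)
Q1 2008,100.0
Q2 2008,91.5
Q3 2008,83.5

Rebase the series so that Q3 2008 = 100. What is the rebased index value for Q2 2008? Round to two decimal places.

Rebased(Q2 2008) = 91.5 / 83.5 × 100 = 109.5808

109.58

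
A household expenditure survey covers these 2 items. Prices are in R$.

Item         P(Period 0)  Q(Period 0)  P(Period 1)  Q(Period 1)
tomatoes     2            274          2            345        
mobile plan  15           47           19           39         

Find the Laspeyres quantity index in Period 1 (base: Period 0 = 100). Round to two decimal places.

101.76

Laspeyres quantity index uses base-period prices as weights.
ΣP(Period 0)·Q(Period 1) = 2×345 + 15×39 = 690 + 585 = 1275
ΣP(Period 0)·Q(Period 0) = 2×274 + 15×47 = 548 + 705 = 1253
Index = 1275 / 1253 × 100 = 101.7558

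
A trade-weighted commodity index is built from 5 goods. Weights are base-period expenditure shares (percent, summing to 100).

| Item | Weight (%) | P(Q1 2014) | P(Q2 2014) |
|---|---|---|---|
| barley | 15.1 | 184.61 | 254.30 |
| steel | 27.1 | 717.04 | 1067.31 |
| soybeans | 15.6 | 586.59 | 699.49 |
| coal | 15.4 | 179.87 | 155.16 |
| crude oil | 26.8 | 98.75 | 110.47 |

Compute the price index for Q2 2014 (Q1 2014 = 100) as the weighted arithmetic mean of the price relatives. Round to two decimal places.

123.01

barley: 15.1 × (254.30/184.61) = 15.1 × 1.377499 = 20.8002
steel: 27.1 × (1067.31/717.04) = 27.1 × 1.488494 = 40.3382
soybeans: 15.6 × (699.49/586.59) = 15.6 × 1.192468 = 18.6025
coal: 15.4 × (155.16/179.87) = 15.4 × 0.862623 = 13.2844
crude oil: 26.8 × (110.47/98.75) = 26.8 × 1.118684 = 29.9807
Index = Σ wᵢ·(p₁ᵢ/p₀ᵢ) = 20.8002 + 40.3382 + 18.6025 + 13.2844 + 29.9807 = 123.0060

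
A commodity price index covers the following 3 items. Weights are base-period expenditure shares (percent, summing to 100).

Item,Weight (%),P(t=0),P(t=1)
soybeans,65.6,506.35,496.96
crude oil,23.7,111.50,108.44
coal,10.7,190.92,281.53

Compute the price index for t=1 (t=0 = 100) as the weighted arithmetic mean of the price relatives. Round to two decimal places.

103.21

soybeans: 65.6 × (496.96/506.35) = 65.6 × 0.981456 = 64.3835
crude oil: 23.7 × (108.44/111.50) = 23.7 × 0.972556 = 23.0496
coal: 10.7 × (281.53/190.92) = 10.7 × 1.474597 = 15.7782
Index = Σ wᵢ·(p₁ᵢ/p₀ᵢ) = 64.3835 + 23.0496 + 15.7782 = 103.2112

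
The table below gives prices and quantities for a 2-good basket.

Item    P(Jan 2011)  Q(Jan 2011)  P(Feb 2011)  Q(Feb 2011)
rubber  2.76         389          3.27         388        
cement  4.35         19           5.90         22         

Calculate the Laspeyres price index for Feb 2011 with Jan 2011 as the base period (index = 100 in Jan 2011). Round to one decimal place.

119.7

Laspeyres price index uses base-period quantities as weights.
ΣP(Feb 2011)·Q(Jan 2011) = 3.27×389 + 5.90×19 = 1272.03 + 112.1 = 1384.13
ΣP(Jan 2011)·Q(Jan 2011) = 2.76×389 + 4.35×19 = 1073.64 + 82.65 = 1156.29
Index = 1384.13 / 1156.29 × 100 = 119.7044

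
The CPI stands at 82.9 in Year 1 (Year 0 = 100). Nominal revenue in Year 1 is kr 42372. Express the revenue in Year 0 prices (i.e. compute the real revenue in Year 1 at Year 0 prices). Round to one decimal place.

51112.2

Real = Nominal ÷ (Index/100) = 42372 ÷ (82.9/100)
     = 42372 ÷ 0.829 = 51112.1834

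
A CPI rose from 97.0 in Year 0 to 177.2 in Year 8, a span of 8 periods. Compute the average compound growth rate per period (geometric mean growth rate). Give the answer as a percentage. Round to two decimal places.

7.82%

Growth factor = (177.2/97.0)^(1/8) = (1.826804)^(1/8) = 1.078230
Growth rate = 1.078230 − 1 = 0.078230 = 7.8230%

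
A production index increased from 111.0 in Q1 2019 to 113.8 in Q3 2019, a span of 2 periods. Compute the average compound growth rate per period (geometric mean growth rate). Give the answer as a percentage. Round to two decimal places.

Growth factor = (113.8/111.0)^(1/2) = (1.025225)^(1/2) = 1.012534
Growth rate = 1.012534 − 1 = 0.012534 = 1.2534%

1.25%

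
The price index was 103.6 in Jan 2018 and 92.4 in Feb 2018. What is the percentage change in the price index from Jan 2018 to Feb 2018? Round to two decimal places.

-10.81%

Change = (92.4 − 103.6) / 103.6 × 100
       = -11.2 / 103.6 × 100 = -10.8108%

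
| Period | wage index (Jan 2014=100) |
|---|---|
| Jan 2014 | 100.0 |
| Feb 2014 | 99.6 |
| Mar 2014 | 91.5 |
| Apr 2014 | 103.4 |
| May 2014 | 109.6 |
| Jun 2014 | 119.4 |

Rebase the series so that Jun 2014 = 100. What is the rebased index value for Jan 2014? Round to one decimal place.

Rebased(Jan 2014) = 100.0 / 119.4 × 100 = 83.7521

83.8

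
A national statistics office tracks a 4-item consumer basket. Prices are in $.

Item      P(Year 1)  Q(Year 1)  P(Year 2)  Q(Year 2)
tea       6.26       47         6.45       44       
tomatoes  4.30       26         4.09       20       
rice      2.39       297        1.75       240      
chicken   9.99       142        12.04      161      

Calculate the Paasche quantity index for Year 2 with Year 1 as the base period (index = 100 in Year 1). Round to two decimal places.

103.23

Paasche quantity index uses current-period prices as weights.
ΣP(Year 2)·Q(Year 2) = 6.45×44 + 4.09×20 + 1.75×240 + 12.04×161 = 283.8 + 81.8 + 420 + 1938.44 = 2724.04
ΣP(Year 2)·Q(Year 1) = 6.45×47 + 4.09×26 + 1.75×297 + 12.04×142 = 303.15 + 106.34 + 519.75 + 1709.68 = 2638.92
Index = 2724.04 / 2638.92 × 100 = 103.2256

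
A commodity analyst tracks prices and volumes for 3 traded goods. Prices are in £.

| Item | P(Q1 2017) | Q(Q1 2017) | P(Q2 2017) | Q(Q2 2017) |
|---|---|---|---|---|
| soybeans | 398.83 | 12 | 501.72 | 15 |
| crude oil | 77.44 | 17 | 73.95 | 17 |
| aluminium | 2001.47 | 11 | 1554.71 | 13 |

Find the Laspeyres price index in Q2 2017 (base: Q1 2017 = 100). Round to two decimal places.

86.70

Laspeyres price index uses base-period quantities as weights.
ΣP(Q2 2017)·Q(Q1 2017) = 501.72×12 + 73.95×17 + 1554.71×11 = 6020.64 + 1257.15 + 17101.81 = 24379.6
ΣP(Q1 2017)·Q(Q1 2017) = 398.83×12 + 77.44×17 + 2001.47×11 = 4785.96 + 1316.48 + 22016.17 = 28118.61
Index = 24379.6 / 28118.61 × 100 = 86.7027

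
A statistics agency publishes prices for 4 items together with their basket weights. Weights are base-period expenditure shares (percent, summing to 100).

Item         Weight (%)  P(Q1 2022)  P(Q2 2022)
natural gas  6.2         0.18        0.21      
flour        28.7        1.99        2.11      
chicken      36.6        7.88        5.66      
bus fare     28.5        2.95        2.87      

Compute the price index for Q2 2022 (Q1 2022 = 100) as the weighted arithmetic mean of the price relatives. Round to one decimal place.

91.7

natural gas: 6.2 × (0.21/0.18) = 6.2 × 1.166667 = 7.2333
flour: 28.7 × (2.11/1.99) = 28.7 × 1.060302 = 30.4307
chicken: 36.6 × (5.66/7.88) = 36.6 × 0.718274 = 26.2888
bus fare: 28.5 × (2.87/2.95) = 28.5 × 0.972881 = 27.7271
Index = Σ wᵢ·(p₁ᵢ/p₀ᵢ) = 7.2333 + 30.4307 + 26.2888 + 27.7271 = 91.6799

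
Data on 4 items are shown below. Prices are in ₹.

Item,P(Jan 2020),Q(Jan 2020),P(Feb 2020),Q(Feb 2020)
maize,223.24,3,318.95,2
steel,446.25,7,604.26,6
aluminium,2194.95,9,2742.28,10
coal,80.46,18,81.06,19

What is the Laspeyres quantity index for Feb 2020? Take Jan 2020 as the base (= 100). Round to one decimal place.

Laspeyres quantity index uses base-period prices as weights.
ΣP(Jan 2020)·Q(Feb 2020) = 223.24×2 + 446.25×6 + 2194.95×10 + 80.46×19 = 446.48 + 2677.5 + 21949.5 + 1528.74 = 26602.22
ΣP(Jan 2020)·Q(Jan 2020) = 223.24×3 + 446.25×7 + 2194.95×9 + 80.46×18 = 669.72 + 3123.75 + 19754.55 + 1448.28 = 24996.3
Index = 26602.22 / 24996.3 × 100 = 106.4246

106.4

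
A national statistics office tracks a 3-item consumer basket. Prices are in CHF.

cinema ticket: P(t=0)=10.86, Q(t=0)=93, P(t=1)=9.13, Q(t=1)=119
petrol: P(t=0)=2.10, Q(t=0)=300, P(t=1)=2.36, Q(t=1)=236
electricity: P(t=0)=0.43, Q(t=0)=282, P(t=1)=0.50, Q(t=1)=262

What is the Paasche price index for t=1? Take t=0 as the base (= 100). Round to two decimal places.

93.36

Paasche price index uses current-period quantities as weights.
ΣP(t=1)·Q(t=1) = 9.13×119 + 2.36×236 + 0.50×262 = 1086.47 + 556.96 + 131 = 1774.43
ΣP(t=0)·Q(t=1) = 10.86×119 + 2.10×236 + 0.43×262 = 1292.34 + 495.6 + 112.66 = 1900.6
Index = 1774.43 / 1900.6 × 100 = 93.3616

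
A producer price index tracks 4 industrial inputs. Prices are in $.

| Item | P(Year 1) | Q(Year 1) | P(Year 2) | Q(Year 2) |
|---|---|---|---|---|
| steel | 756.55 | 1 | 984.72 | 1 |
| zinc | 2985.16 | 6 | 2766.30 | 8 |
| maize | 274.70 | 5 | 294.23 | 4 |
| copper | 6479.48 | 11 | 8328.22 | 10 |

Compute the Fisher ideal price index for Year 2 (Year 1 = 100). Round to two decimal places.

Laspeyres component (base-period weights):
ΣP(Year 2)Q(Year 1) = 984.72×1 + 2766.30×6 + 294.23×5 + 8328.22×11 = 984.72 + 16597.8 + 1471.15 + 91610.42 = 110664.09
ΣP(Year 1)Q(Year 1) = 756.55×1 + 2985.16×6 + 274.70×5 + 6479.48×11 = 756.55 + 17910.96 + 1373.5 + 71274.28 = 91315.29
L = 110664.09 / 91315.29 × 100 = 121.1890
Paasche component (current-period weights):
ΣP(Year 2)Q(Year 2) = 984.72×1 + 2766.30×8 + 294.23×4 + 8328.22×10 = 984.72 + 22130.4 + 1176.92 + 83282.2 = 107574.24
ΣP(Year 1)Q(Year 2) = 756.55×1 + 2985.16×8 + 274.70×4 + 6479.48×10 = 756.55 + 23881.28 + 1098.8 + 64794.8 = 90531.43
P = 107574.24 / 90531.43 × 100 = 118.8253
Fisher = √(L × P) = √(121.1890 × 118.8253) = 120.0013

120.00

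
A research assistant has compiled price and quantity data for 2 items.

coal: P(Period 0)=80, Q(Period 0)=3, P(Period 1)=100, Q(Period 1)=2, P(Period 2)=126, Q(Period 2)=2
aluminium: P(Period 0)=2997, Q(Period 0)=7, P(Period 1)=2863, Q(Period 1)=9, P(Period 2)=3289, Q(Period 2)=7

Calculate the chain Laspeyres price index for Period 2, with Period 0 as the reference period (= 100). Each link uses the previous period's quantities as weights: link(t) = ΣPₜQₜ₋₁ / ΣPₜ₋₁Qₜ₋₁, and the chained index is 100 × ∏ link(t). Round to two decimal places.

110.21

Link Period 0→Period 1:
ΣP(Period 1)Q(Period 0) = 100×3 + 2863×7 = 300 + 20041 = 20341
ΣP(Period 0)Q(Period 0) = 80×3 + 2997×7 = 240 + 20979 = 21219
link = 20341/21219 = 0.958622
Link Period 1→Period 2:
ΣP(Period 2)Q(Period 1) = 126×2 + 3289×9 = 252 + 29601 = 29853
ΣP(Period 1)Q(Period 1) = 100×2 + 2863×9 = 200 + 25767 = 25967
link = 29853/25967 = 1.149651
Chained index = 100 × 0.958622 × 1.149651 = 110.2081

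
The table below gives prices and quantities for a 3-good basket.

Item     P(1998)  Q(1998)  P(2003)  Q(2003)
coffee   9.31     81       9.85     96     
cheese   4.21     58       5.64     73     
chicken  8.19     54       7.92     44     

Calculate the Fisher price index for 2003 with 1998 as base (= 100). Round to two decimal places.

108.51

Laspeyres component (base-period weights):
ΣP(2003)Q(1998) = 9.85×81 + 5.64×58 + 7.92×54 = 797.85 + 327.12 + 427.68 = 1552.65
ΣP(1998)Q(1998) = 9.31×81 + 4.21×58 + 8.19×54 = 754.11 + 244.18 + 442.26 = 1440.55
L = 1552.65 / 1440.55 × 100 = 107.7818
Paasche component (current-period weights):
ΣP(2003)Q(2003) = 9.85×96 + 5.64×73 + 7.92×44 = 945.6 + 411.72 + 348.48 = 1705.8
ΣP(1998)Q(2003) = 9.31×96 + 4.21×73 + 8.19×44 = 893.76 + 307.33 + 360.36 = 1561.45
P = 1705.8 / 1561.45 × 100 = 109.2446
Fisher = √(L × P) = √(107.7818 × 109.2446) = 108.5107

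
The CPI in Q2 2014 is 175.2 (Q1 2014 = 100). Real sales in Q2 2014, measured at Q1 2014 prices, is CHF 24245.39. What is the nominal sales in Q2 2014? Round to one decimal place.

42477.9

Nominal = Real × (Index/100) = 24245.39 × (175.2/100)
        = 24245.39 × 1.752 = 42477.9233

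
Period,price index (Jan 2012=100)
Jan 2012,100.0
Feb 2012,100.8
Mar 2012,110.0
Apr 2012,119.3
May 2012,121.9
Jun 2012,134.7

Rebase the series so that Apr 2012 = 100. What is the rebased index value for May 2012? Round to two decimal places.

102.18

Rebased(May 2012) = 121.9 / 119.3 × 100 = 102.1794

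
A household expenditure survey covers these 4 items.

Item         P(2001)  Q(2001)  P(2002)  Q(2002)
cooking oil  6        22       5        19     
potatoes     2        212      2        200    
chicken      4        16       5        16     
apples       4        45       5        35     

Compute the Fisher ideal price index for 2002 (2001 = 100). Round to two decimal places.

104.67

Laspeyres component (base-period weights):
ΣP(2002)Q(2001) = 5×22 + 2×212 + 5×16 + 5×45 = 110 + 424 + 80 + 225 = 839
ΣP(2001)Q(2001) = 6×22 + 2×212 + 4×16 + 4×45 = 132 + 424 + 64 + 180 = 800
L = 839 / 800 × 100 = 104.8750
Paasche component (current-period weights):
ΣP(2002)Q(2002) = 5×19 + 2×200 + 5×16 + 5×35 = 95 + 400 + 80 + 175 = 750
ΣP(2001)Q(2002) = 6×19 + 2×200 + 4×16 + 4×35 = 114 + 400 + 64 + 140 = 718
P = 750 / 718 × 100 = 104.4568
Fisher = √(L × P) = √(104.8750 × 104.4568) = 104.6657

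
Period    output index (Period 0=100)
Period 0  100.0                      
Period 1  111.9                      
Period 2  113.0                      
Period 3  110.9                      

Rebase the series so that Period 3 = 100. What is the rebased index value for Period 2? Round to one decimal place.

101.9

Rebased(Period 2) = 113.0 / 110.9 × 100 = 101.8936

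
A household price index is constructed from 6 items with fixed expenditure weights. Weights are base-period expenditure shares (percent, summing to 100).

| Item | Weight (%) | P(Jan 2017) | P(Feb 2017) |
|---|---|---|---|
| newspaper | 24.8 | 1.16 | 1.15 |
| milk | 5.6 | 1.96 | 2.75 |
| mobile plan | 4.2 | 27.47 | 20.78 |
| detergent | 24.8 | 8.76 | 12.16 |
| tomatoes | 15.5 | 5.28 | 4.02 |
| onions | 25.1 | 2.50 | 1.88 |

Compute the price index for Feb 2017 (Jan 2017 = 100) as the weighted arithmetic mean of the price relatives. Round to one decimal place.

100.7

newspaper: 24.8 × (1.15/1.16) = 24.8 × 0.991379 = 24.5862
milk: 5.6 × (2.75/1.96) = 5.6 × 1.403061 = 7.8571
mobile plan: 4.2 × (20.78/27.47) = 4.2 × 0.756462 = 3.1771
detergent: 24.8 × (12.16/8.76) = 24.8 × 1.388128 = 34.4256
tomatoes: 15.5 × (4.02/5.28) = 15.5 × 0.761364 = 11.8011
onions: 25.1 × (1.88/2.50) = 25.1 × 0.752000 = 18.8752
Index = Σ wᵢ·(p₁ᵢ/p₀ᵢ) = 24.5862 + 7.8571 + 3.1771 + 34.4256 + 11.8011 + 18.8752 = 100.7224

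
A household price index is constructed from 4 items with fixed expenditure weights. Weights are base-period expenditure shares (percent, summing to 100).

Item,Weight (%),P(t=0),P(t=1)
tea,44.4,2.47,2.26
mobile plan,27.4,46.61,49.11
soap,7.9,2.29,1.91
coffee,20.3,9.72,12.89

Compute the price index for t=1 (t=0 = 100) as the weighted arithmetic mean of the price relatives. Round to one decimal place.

103.0

tea: 44.4 × (2.26/2.47) = 44.4 × 0.914980 = 40.6251
mobile plan: 27.4 × (49.11/46.61) = 27.4 × 1.053637 = 28.8696
soap: 7.9 × (1.91/2.29) = 7.9 × 0.834061 = 6.5891
coffee: 20.3 × (12.89/9.72) = 20.3 × 1.326132 = 26.9205
Index = Σ wᵢ·(p₁ᵢ/p₀ᵢ) = 40.6251 + 28.8696 + 6.5891 + 26.9205 = 103.0043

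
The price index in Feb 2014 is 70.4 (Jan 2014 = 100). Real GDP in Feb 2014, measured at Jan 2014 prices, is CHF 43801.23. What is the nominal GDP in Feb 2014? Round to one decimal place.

30836.1

Nominal = Real × (Index/100) = 43801.23 × (70.4/100)
        = 43801.23 × 0.704 = 30836.0659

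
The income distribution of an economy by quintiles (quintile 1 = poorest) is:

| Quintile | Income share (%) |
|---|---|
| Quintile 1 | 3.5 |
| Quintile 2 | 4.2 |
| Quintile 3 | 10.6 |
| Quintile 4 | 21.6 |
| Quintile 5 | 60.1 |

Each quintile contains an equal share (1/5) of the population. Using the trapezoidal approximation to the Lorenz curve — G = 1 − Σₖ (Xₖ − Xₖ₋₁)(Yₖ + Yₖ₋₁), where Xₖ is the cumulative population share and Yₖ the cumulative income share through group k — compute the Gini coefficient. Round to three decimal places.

0.522

Cumulative income shares Yₖ: 0.0350, 0.0770, 0.1830, 0.3990, 1.0000
Σ (Xₖ−Xₖ₋₁)(Yₖ+Yₖ₋₁) = (1/5)(0.0350+0.0000) + (1/5)(0.0770+0.0350) + (1/5)(0.1830+0.0770) + (1/5)(0.3990+0.1830) + (1/5)(1.0000+0.3990)
  = 0.0070 + 0.0224 + 0.0520 + 0.1164 + 0.2798 = 0.4776
G = 1 − 0.4776 = 0.5224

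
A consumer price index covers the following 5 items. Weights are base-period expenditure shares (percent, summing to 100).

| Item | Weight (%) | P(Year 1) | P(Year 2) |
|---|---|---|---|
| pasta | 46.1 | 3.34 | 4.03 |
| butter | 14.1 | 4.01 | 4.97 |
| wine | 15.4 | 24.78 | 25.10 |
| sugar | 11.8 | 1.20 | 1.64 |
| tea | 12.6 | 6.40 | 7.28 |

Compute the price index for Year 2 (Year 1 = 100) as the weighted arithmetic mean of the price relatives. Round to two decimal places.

pasta: 46.1 × (4.03/3.34) = 46.1 × 1.206587 = 55.6237
butter: 14.1 × (4.97/4.01) = 14.1 × 1.239401 = 17.4756
wine: 15.4 × (25.10/24.78) = 15.4 × 1.012914 = 15.5989
sugar: 11.8 × (1.64/1.20) = 11.8 × 1.366667 = 16.1267
tea: 12.6 × (7.28/6.40) = 12.6 × 1.137500 = 14.3325
Index = Σ wᵢ·(p₁ᵢ/p₀ᵢ) = 55.6237 + 17.4756 + 15.5989 + 16.1267 + 14.3325 = 119.1573

119.16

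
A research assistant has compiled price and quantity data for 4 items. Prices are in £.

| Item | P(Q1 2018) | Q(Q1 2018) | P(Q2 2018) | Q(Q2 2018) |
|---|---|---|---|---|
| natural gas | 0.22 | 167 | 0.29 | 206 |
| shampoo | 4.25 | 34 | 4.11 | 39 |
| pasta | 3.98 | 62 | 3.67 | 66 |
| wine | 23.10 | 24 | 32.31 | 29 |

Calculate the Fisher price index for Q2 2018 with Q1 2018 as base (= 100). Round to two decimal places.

121.80

Laspeyres component (base-period weights):
ΣP(Q2 2018)Q(Q1 2018) = 0.29×167 + 4.11×34 + 3.67×62 + 32.31×24 = 48.43 + 139.74 + 227.54 + 775.44 = 1191.15
ΣP(Q1 2018)Q(Q1 2018) = 0.22×167 + 4.25×34 + 3.98×62 + 23.10×24 = 36.74 + 144.5 + 246.76 + 554.4 = 982.4
L = 1191.15 / 982.4 × 100 = 121.2490
Paasche component (current-period weights):
ΣP(Q2 2018)Q(Q2 2018) = 0.29×206 + 4.11×39 + 3.67×66 + 32.31×29 = 59.74 + 160.29 + 242.22 + 936.99 = 1399.24
ΣP(Q1 2018)Q(Q2 2018) = 0.22×206 + 4.25×39 + 3.98×66 + 23.10×29 = 45.32 + 165.75 + 262.68 + 669.9 = 1143.65
P = 1399.24 / 1143.65 × 100 = 122.3486
Fisher = √(L × P) = √(121.2490 × 122.3486) = 121.7976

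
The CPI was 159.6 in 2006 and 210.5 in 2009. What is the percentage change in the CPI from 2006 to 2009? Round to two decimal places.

31.89%

Change = (210.5 − 159.6) / 159.6 × 100
       = 50.9 / 159.6 × 100 = 31.8922%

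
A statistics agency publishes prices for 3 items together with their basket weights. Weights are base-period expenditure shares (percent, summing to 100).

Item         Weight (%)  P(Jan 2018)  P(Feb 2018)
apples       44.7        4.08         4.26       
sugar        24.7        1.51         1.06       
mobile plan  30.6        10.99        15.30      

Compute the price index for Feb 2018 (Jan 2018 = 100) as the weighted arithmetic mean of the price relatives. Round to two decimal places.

apples: 44.7 × (4.26/4.08) = 44.7 × 1.044118 = 46.6721
sugar: 24.7 × (1.06/1.51) = 24.7 × 0.701987 = 17.3391
mobile plan: 30.6 × (15.30/10.99) = 30.6 × 1.392175 = 42.6005
Index = Σ wᵢ·(p₁ᵢ/p₀ᵢ) = 46.6721 + 17.3391 + 42.6005 = 106.6117

106.61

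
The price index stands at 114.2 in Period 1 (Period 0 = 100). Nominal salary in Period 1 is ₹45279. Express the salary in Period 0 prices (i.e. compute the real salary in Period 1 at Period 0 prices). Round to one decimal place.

Real = Nominal ÷ (Index/100) = 45279 ÷ (114.2/100)
     = 45279 ÷ 1.142 = 39648.8616

39648.9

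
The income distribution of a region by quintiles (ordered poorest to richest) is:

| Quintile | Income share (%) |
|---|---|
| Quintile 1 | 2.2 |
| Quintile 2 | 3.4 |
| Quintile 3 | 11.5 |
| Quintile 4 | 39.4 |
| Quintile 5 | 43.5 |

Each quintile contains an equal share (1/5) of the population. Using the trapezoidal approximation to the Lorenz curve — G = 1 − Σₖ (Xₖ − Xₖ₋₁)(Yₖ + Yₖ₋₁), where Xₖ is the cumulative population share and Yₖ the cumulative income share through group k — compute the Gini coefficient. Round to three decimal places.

0.474

Cumulative income shares Yₖ: 0.0220, 0.0560, 0.1710, 0.5650, 1.0000
Σ (Xₖ−Xₖ₋₁)(Yₖ+Yₖ₋₁) = (1/5)(0.0220+0.0000) + (1/5)(0.0560+0.0220) + (1/5)(0.1710+0.0560) + (1/5)(0.5650+0.1710) + (1/5)(1.0000+0.5650)
  = 0.0044 + 0.0156 + 0.0454 + 0.1472 + 0.3130 = 0.5256
G = 1 − 0.5256 = 0.4744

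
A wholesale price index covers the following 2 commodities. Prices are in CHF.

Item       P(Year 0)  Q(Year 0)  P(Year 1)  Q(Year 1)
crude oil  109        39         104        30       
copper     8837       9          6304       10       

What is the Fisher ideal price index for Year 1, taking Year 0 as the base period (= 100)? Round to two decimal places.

Laspeyres component (base-period weights):
ΣP(Year 1)Q(Year 0) = 104×39 + 6304×9 = 4056 + 56736 = 60792
ΣP(Year 0)Q(Year 0) = 109×39 + 8837×9 = 4251 + 79533 = 83784
L = 60792 / 83784 × 100 = 72.5580
Paasche component (current-period weights):
ΣP(Year 1)Q(Year 1) = 104×30 + 6304×10 = 3120 + 63040 = 66160
ΣP(Year 0)Q(Year 1) = 109×30 + 8837×10 = 3270 + 88370 = 91640
P = 66160 / 91640 × 100 = 72.1955
Fisher = √(L × P) = √(72.5580 × 72.1955) = 72.3766

72.38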